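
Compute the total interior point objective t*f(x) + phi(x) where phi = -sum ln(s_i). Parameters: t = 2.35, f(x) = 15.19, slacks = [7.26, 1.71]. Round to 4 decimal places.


Step 1: Compute log-barrier.
ln values: [1.9824, 0.5365]
phi = -(1.9824 + 0.5365) = -2.5189
Step 2: Compute augmented objective.
t*f(x) = 2.35*15.19 = 35.6965
Total = 35.6965 - 2.5189 = 33.1776


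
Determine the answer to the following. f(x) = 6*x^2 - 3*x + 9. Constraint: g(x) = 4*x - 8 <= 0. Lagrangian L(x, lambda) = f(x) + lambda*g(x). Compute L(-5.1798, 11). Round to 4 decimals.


Step 1: Evaluate f(x).
f(-5.1798) = 6*(-5.1798)^2 - 3*(-5.1798) + 9 = 185.5214
Step 2: Evaluate g(x).
g(-5.1798) = 4*-5.1798 - 8 = -28.7192
Step 3: Compute Lagrangian.
L = 185.5214 + 11*-28.7192 = -130.3898


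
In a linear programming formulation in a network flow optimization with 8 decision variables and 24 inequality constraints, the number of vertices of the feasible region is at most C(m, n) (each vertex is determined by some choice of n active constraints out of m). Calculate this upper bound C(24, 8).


Each vertex corresponds to some choice of n active constraints out of m, so the number of vertices is at most C(m, n) = m! / (n!(m-n)!).
m = 24, n = 8
Numerator: 24 * 23 * 22 * 21 * 20 * 19 * 18 * 17
Denominator: 8! = 40320
C(24, 8) = 735471


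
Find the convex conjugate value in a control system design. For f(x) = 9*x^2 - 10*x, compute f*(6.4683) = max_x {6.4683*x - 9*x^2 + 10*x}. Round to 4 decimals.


f*(y) = sup_x {y*x - a*x^2 - b*x} = sup_x {(y-b)*x - a*x^2}
FOC: (y - b) - 2a*x = 0 => x* = (y - b)/(2a)
x* = (6.4683 + 10)/(2*9) = 0.9149
f*(6.4683) = (y-b)^2/(4a) = (6.4683 + 10)^2/(4*9)
= 271.2049/36 = 7.5335


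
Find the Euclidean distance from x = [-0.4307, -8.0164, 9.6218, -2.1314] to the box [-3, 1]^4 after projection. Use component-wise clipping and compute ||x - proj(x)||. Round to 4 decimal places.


Project each component onto [-3, 1].
clip(-0.4307) = -0.4307, clip(-8.0164) = -3.0, clip(9.6218) = 1.0, clip(-2.1314) = -2.1314
Projection = [-0.4307, -3.0, 1.0, -2.1314]
Squared diffs: [0.0, 25.1643, 74.3354, 0.0]
Distance = sqrt(99.4997) = 9.975


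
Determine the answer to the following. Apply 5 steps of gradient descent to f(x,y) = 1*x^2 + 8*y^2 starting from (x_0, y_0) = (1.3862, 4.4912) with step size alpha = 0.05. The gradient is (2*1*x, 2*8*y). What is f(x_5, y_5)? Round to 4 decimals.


Gradient descent on f(x,y) = 1*x^2 + 8*y^2.
Starting point: (1.3862, 4.4912), alpha = 0.05
Step 1: grad_x = 2*1*1.3862 = 2.7724, grad_y = 2*8*4.4912 = 71.8592
  x_1 = 1.3862 - 0.05*2.7724 = 1.2476
  y_1 = 4.4912 - 0.05*71.8592 = 0.8982
Step 2: grad_x = 2*1*1.2476 = 2.4952, grad_y = 2*8*0.8982 = 14.3718
  x_2 = 1.2476 - 0.05*2.4952 = 1.1228
  y_2 = 0.8982 - 0.05*14.3718 = 0.1796
Step 3: grad_x = 2*1*1.1228 = 2.2456, grad_y = 2*8*0.1796 = 2.8744
  x_3 = 1.1228 - 0.05*2.2456 = 1.0105
  y_3 = 0.1796 - 0.05*2.8744 = 0.0359
Step 4: grad_x = 2*1*1.0105 = 2.0211, grad_y = 2*8*0.0359 = 0.5749
  x_4 = 1.0105 - 0.05*2.0211 = 0.9095
  y_4 = 0.0359 - 0.05*0.5749 = 0.0072
Step 5: grad_x = 2*1*0.9095 = 1.819, grad_y = 2*8*0.0072 = 0.115
  x_5 = 0.9095 - 0.05*1.819 = 0.8185
  y_5 = 0.0072 - 0.05*0.115 = 0.0014
f(0.8185, 0.0014) = 1*0.8185^2 + 8*0.0014^2 = 0.67


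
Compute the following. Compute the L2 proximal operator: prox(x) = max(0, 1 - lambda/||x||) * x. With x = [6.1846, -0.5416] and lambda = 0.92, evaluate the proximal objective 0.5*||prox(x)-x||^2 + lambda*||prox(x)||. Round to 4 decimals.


Step 1: Compute ||x||.
||x|| = 6.2083
Step 2: Compute scaling factor.
scale = max(0, 1 - 0.92/6.2083) = 0.8518
Step 3: prox(x) = [5.2681, -0.4613]
||prox(x)|| = 5.2883
Step 4: Proximal objective.
0.5*||prox-x||^2 = 0.4232
lambda*||prox|| = 4.8652
Total = 5.2884


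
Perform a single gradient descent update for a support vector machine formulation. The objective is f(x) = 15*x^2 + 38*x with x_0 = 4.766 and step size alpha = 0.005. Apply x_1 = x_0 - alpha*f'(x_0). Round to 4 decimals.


We compute the gradient at x_0 and apply the update.
f'(x) = 30*x + 38
f'(4.766) = 30*4.766 + 38 = 180.98
x_1 = 4.766 - 0.005*180.98 = 3.8611


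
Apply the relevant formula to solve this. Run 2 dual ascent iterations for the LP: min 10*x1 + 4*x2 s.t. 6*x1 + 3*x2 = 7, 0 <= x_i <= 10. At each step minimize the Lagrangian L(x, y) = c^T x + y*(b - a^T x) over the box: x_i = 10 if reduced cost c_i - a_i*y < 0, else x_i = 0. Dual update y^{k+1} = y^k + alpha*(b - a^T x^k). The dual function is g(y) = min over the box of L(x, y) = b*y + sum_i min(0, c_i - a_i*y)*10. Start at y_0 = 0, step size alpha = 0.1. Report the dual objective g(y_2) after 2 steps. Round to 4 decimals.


Dual ascent for LP: min 10*x1 + 4*x2, 6*x1 + 3*x2 = 7, 0 <= x_i <= 10
Step 1: y^k = 0.0, reduced costs: (10.0, 4.0)
  x^k = (0.0, 0.0), subgradient = b - a^T x = 7.0
  y^{k+1} = 0.0 + 0.1*7.0 = 0.7
Step 2: y^k = 0.7, reduced costs: (5.8, 1.9)
  x^k = (0.0, 0.0), subgradient = b - a^T x = 7.0
  y^{k+1} = 0.7 + 0.1*7.0 = 1.4
Dual objective at y_2 = 1.4: reduced costs (1.6, -0.2), box minimizer x = (0.0, 10.0)
g(y_2) = b*y + (c1 - a1*y)*x1 + (c2 - a2*y)*x2 = 7*1.4 + 1.6*0.0 + (-0.2)*10.0 = 9.8 + 0.0 - 2.0 = 7.8


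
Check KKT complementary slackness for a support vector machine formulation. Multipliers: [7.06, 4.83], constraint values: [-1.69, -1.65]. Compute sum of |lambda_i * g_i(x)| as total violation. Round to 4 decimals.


KKT complementary slackness check:
lambda_1 * g_1 = 7.06 * -1.69 = -11.9314
lambda_2 * g_2 = 4.83 * -1.65 = -7.9695
Total violation = 11.9314 + 7.9695 = 19.9009


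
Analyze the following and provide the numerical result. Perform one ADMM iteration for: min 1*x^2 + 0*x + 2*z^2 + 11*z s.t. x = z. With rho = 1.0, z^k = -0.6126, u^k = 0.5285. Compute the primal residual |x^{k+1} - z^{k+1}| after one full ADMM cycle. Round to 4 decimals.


ADMM iteration with rho = 1.0, z^k = -0.6126, u^k = 0.5285
Step 1: x-update.
Minimize 1*x^2 + 0*x + (1.0/2)*(x + 0.6126 + 0.5285)^2
FOC: (2*1 + 1.0)*x = 0 + 1.0*(-0.6126 - 0.5285)
x^{k+1} = -0.3804
Step 2: z-update.
Minimize 2*z^2 + 11*z + (1.0/2)*(-0.3804 - z + 0.5285)^2
FOC: (2*2 + 1.0)*z = -11 + 1.0*(-0.3804 + 0.5285)
z^{k+1} = -2.1704
Step 3: u-update.
u^{k+1} = 0.5285 - 0.3804 + 2.1704 = 2.3185
Step 4: Primal residual = |-0.3804 + 2.1704| = 1.79


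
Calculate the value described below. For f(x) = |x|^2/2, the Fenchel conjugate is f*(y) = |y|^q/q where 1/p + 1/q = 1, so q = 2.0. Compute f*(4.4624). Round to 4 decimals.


The conjugate exponent q satisfies 1/p + 1/q = 1.
p = 2, so q = 2/(2 - 1) = 2.0
|y|^q = 4.4624^2.0 = 19.913
f*(4.4624) = 19.913 / 2.0 = 9.9565


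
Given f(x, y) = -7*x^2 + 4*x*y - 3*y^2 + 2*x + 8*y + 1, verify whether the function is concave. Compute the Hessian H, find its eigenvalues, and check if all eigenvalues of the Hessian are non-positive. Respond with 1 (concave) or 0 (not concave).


The Hessian of f(x,y) = -7*x^2 + 4*x*y - 3*y^2 + 2*x + 8*y + 1 is:
H = [[-14, 4], [4, -6]]
Trace = -14 - 6 = -20
Determinant = -14*-6 - (4)^2 = 68
Discriminant = (-20)^2 - 4*68 = 128.0
Eigenvalues: lambda_1 = -15.6569, lambda_2 = -4.3431
The function is concave.

1


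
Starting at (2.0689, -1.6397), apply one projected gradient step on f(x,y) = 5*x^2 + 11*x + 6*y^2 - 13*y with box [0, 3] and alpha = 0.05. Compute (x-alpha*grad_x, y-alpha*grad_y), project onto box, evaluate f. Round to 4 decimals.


Step 1: Compute gradient at (2.0689, -1.6397).
grad_x = 2*5*2.0689 + 11 = 31.689
grad_y = 2*6*-1.6397 - 13 = -32.6764
Step 2: Gradient step.
x_raw = 2.0689 - 0.05*31.689 = 0.4845
y_raw = -1.6397 - 0.05*-32.6764 = -0.0059
Step 3: Project onto [0, 3].
x_proj = clip(0.4845) = 0.4845
y_proj = clip(-0.0059) = 0.0
Step 4: Evaluate f.
f(0.4845, 0.0) = 6.5024


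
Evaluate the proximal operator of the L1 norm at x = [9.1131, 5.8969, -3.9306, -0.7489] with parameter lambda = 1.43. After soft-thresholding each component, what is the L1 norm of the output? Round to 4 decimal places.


Soft-thresholding with lambda = 1.43:
prox(9.1131) = sign(9.1131)*max(|9.1131| - 1.43, 0) = 7.6831
prox(5.8969) = sign(5.8969)*max(|5.8969| - 1.43, 0) = 4.4669
prox(-3.9306) = sign(-3.9306)*max(|-3.9306| - 1.43, 0) = -2.5006
prox(-0.7489) = sign(-0.7489)*max(|-0.7489| - 1.43, 0) = 0.0
prox(x) = [7.6831, 4.4669, -2.5006, 0.0]
||prox(x)||_1 = 7.6831 + 4.4669 + 2.5006 + 0.0 = 14.6506


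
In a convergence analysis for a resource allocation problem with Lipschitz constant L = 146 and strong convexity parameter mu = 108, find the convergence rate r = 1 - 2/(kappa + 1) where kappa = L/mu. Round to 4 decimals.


Step 1: Compute the condition number.
kappa = L/mu = 146/108 = 1.3519
Step 2: Compute the convergence rate.
r = 1 - 2/(kappa + 1) = 1 - 2*mu/(L + mu) = (L - mu)/(L + mu) = 38/254 = 0.1496


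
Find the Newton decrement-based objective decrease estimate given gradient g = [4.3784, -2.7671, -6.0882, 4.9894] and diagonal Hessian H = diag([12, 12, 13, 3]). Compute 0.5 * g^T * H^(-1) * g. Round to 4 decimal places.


Step 1: H is diagonal, so H^(-1) * g = [0.3649, -0.2306, -0.4683, 1.6631].
Step 2: g^T H^(-1) g = sum_i g_i^2 / H_ii
  = (4.3784)^2/12 + (-2.7671)^2/12 + (-6.0882)^2/13 + (4.9894)^2/3
  = 1.5975 + 0.6381 + 2.8512 + 8.298 = 13.3849
Step 3: Objective decrease = 0.5 * g^T H^(-1) g = 6.6924


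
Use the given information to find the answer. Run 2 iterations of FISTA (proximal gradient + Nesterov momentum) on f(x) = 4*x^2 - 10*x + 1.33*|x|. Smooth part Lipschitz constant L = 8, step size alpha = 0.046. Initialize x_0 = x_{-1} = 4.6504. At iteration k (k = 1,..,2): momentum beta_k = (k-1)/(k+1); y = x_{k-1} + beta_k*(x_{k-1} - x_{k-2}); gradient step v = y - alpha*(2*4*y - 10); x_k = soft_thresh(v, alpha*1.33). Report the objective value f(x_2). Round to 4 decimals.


FISTA on f(x) = 4*x^2 - 10*x + 1.33*|x|
L = 8, alpha = 0.046
Iteration 1: beta = 0.0, y = 4.6504 + 0.0*(4.6504 - 4.6504) = 4.6504
  grad(y) = 27.2032, v = y - alpha*grad = 3.3991
  prox(v) = soft_thresh(3.3991, 0.0612) = 3.3379
Iteration 2: beta = 0.3333, y = 3.3379 + 0.3333*(3.3379 - 4.6504) = 2.9004
  grad(y) = 13.2029, v = y - alpha*grad = 2.293
  prox(v) = soft_thresh(2.293, 0.0612) = 2.2318
f(x_2) = 4*2.2318^2 - 10*2.2318 + 1.33*|2.2318| = 0.5745


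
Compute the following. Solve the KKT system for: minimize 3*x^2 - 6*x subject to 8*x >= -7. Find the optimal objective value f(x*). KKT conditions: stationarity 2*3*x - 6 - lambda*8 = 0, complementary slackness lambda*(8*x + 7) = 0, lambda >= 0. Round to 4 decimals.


Step 1: Try lambda = 0 (constraint inactive).
Stationarity: 2*3*x - 6 = 0
x* = 6/(2*3) = 1.0
Check constraint: 8*1.0 = 8.0 >= -7 -- satisfied.
Step 2: Compute optimal value.
f(x*) = 3*1.0^2 - 6*1.0 = -3.0


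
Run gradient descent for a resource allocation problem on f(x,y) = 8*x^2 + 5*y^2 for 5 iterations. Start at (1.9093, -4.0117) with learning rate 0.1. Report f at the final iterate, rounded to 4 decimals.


Gradient descent on f(x,y) = 8*x^2 + 5*y^2.
Starting point: (1.9093, -4.0117), alpha = 0.1
Step 1: grad_x = 2*8*1.9093 = 30.5488, grad_y = 2*5*-4.0117 = -40.117
  x_1 = 1.9093 - 0.1*30.5488 = -1.1456
  y_1 = -4.0117 - 0.1*-40.117 = 0.0
Step 2: grad_x = 2*8*-1.1456 = -18.3293, grad_y = 2*5*0.0 = 0.0
  x_2 = -1.1456 - 0.1*-18.3293 = 0.6873
  y_2 = 0.0 - 0.1*0.0 = 0.0
Step 3: grad_x = 2*8*0.6873 = 10.9976, grad_y = 2*5*0.0 = 0.0
  x_3 = 0.6873 - 0.1*10.9976 = -0.4124
  y_3 = 0.0 - 0.1*0.0 = 0.0
Step 4: grad_x = 2*8*-0.4124 = -6.5985, grad_y = 2*5*0.0 = 0.0
  x_4 = -0.4124 - 0.1*-6.5985 = 0.2474
  y_4 = 0.0 - 0.1*0.0 = 0.0
Step 5: grad_x = 2*8*0.2474 = 3.9591, grad_y = 2*5*0.0 = 0.0
  x_5 = 0.2474 - 0.1*3.9591 = -0.1485
  y_5 = 0.0 - 0.1*0.0 = 0.0
f(-0.1485, 0.0) = 8*(-0.1485)^2 + 5*0.0^2 = 0.1763


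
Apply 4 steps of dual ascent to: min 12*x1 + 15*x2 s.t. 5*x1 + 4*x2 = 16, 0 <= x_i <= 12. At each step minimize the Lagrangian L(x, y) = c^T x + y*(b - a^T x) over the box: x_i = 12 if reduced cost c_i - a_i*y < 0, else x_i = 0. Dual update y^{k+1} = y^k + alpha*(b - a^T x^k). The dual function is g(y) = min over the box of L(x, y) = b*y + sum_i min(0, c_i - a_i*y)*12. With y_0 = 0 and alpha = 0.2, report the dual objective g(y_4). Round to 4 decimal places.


Dual ascent for LP: min 12*x1 + 15*x2, 5*x1 + 4*x2 = 16, 0 <= x_i <= 12
Step 1: y^k = 0.0, reduced costs: (12.0, 15.0)
  x^k = (0.0, 0.0), subgradient = b - a^T x = 16.0
  y^{k+1} = 0.0 + 0.2*16.0 = 3.2
Step 2: y^k = 3.2, reduced costs: (-4.0, 2.2)
  x^k = (12.0, 0.0), subgradient = b - a^T x = -44.0
  y^{k+1} = 3.2 + 0.2*-44.0 = -5.6
Step 3: y^k = -5.6, reduced costs: (40.0, 37.4)
  x^k = (0.0, 0.0), subgradient = b - a^T x = 16.0
  y^{k+1} = -5.6 + 0.2*16.0 = -2.4
Step 4: y^k = -2.4, reduced costs: (24.0, 24.6)
  x^k = (0.0, 0.0), subgradient = b - a^T x = 16.0
  y^{k+1} = -2.4 + 0.2*16.0 = 0.8
Dual objective at y_4 = 0.8: reduced costs (8.0, 11.8), box minimizer x = (0.0, 0.0)
g(y_4) = b*y + (c1 - a1*y)*x1 + (c2 - a2*y)*x2 = 16*0.8 + 8.0*0.0 + 11.8*0.0 = 12.8 + 0.0 + 0.0 = 12.8


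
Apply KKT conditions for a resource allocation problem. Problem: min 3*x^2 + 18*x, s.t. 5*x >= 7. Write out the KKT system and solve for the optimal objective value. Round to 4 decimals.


Step 1: Try lambda = 0 (constraint inactive).
x_unc = -18/(2*3) = -3.0
Check: 5*-3.0 = -15.0 < 7 -- violated!
Step 2: Constraint must be active: 5*x = 7
x* = 7/5 = 1.4
lambda = (2*3*1.4 + 18)/5 = 5.28
Step 3: Compute optimal value.
f(x*) = 3*1.4^2 + 18*1.4 = 31.08


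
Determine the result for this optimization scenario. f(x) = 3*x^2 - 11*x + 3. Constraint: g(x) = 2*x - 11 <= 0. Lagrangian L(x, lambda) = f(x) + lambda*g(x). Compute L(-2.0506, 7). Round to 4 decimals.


Step 1: Evaluate f(x).
f(-2.0506) = 3*(-2.0506)^2 - 11*(-2.0506) + 3 = 38.1715
Step 2: Evaluate g(x).
g(-2.0506) = 2*-2.0506 - 11 = -15.1012
Step 3: Compute Lagrangian.
L = 38.1715 + 7*-15.1012 = -67.5369


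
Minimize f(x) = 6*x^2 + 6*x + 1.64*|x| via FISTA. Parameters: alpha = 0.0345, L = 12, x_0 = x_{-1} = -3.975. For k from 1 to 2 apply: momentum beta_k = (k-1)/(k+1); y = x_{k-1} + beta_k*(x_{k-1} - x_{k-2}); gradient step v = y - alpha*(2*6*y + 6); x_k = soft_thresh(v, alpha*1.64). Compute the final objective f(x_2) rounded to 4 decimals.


FISTA on f(x) = 6*x^2 + 6*x + 1.64*|x|
L = 12, alpha = 0.0345
Iteration 1: beta = 0.0, y = -3.975 + 0.0*(-3.975 + 3.975) = -3.975
  grad(y) = -41.7, v = y - alpha*grad = -2.5364
  prox(v) = soft_thresh(-2.5364, 0.0566) = -2.4798
Iteration 2: beta = 0.3333, y = -2.4798 + 0.3333*(-2.4798 + 3.975) = -1.9814
  grad(y) = -17.7763, v = y - alpha*grad = -1.3681
  prox(v) = soft_thresh(-1.3681, 0.0566) = -1.3115
f(x_2) = 6*(-1.3115)^2 + 6*(-1.3115) + 1.64*|-1.3115| = 4.602


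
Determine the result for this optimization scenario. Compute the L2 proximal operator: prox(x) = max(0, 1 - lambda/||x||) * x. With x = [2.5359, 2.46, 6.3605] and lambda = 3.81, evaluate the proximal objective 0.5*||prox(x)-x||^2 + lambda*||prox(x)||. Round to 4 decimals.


Step 1: Compute ||x||.
||x|| = 7.2759
Step 2: Compute scaling factor.
scale = max(0, 1 - 3.81/7.2759) = 0.4764
Step 3: prox(x) = [1.208, 1.1718, 3.0298]
||prox(x)|| = 3.4659
Step 4: Proximal objective.
0.5*||prox-x||^2 = 7.2581
lambda*||prox|| = 13.2051
Total = 20.463


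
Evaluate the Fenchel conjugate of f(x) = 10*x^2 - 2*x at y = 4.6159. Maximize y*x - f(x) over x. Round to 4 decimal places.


f*(y) = sup_x {y*x - a*x^2 - b*x} = sup_x {(y-b)*x - a*x^2}
FOC: (y - b) - 2a*x = 0 => x* = (y - b)/(2a)
x* = (4.6159 + 2)/(2*10) = 0.3308
f*(4.6159) = (y-b)^2/(4a) = (4.6159 + 2)^2/(4*10)
= 43.7701/40 = 1.0943


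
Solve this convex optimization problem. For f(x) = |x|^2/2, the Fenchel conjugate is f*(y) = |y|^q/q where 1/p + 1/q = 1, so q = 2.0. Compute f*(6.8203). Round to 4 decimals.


The conjugate exponent q satisfies 1/p + 1/q = 1.
p = 2, so q = 2/(2 - 1) = 2.0
|y|^q = 6.8203^2.0 = 46.5165
f*(6.8203) = 46.5165 / 2.0 = 23.2582


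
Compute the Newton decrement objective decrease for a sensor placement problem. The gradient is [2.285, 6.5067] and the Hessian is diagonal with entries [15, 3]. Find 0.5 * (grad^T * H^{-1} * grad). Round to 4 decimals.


Step 1: H is diagonal, so H^(-1) * g = [0.1523, 2.1689].
Step 2: g^T H^(-1) g = sum_i g_i^2 / H_ii
  = (2.285)^2/15 + (6.5067)^2/3
  = 0.3481 + 14.1124 = 14.4605
Step 3: Objective decrease = 0.5 * g^T H^(-1) g = 7.2302


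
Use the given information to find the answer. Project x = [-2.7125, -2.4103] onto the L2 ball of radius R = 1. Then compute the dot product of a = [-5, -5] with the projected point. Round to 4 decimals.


Step 1: Compute ||x|| (intermediates to 6 decimals).
||x|| = sqrt((-2.7125)^2 + (-2.4103)^2) = 3.628664
Step 2: Project.
Since ||x|| > R, scale = R/||x|| = 1/3.628664 = 0.275584, proj(x) = scale * x
proj(x) = [-0.747522, -0.66424]
Step 3: Dot product.
a^T * proj(x) = -5*(-0.747522) - 5*(-0.66424) = 7.0588


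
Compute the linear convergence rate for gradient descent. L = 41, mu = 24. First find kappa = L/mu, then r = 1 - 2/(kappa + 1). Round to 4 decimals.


Step 1: Compute the condition number.
kappa = L/mu = 41/24 = 1.7083
Step 2: Compute the convergence rate.
r = 1 - 2/(kappa + 1) = 1 - 2*mu/(L + mu) = (L - mu)/(L + mu) = 17/65 = 0.2615


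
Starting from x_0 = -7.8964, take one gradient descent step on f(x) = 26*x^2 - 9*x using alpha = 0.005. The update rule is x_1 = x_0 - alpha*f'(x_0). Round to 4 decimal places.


We compute the gradient at x_0 and apply the update.
f'(x) = 52*x - 9
f'(-7.8964) = 52*-7.8964 - 9 = -419.6128
x_1 = -7.8964 - 0.005*-419.6128 = -5.7983


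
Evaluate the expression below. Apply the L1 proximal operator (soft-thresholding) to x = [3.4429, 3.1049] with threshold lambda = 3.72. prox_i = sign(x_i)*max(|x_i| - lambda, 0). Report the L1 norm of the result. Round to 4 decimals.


Soft-thresholding with lambda = 3.72:
prox(3.4429) = sign(3.4429)*max(|3.4429| - 3.72, 0) = 0.0
prox(3.1049) = sign(3.1049)*max(|3.1049| - 3.72, 0) = 0.0
prox(x) = [0.0, 0.0]
||prox(x)||_1 = 0.0 + 0.0 = 0.0


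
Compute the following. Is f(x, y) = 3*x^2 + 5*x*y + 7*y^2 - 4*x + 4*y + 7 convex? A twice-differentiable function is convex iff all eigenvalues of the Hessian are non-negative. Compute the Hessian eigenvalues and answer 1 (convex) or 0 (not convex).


The Hessian of f(x,y) = 3*x^2 + 5*x*y + 7*y^2 - 4*x + 4*y + 7 is:
H = [[6, 5], [5, 14]]
Trace = 6 + 14 = 20
Determinant = 6*14 - (5)^2 = 59
Discriminant = (20)^2 - 4*59 = 164.0
Eigenvalues: lambda_1 = 3.5969, lambda_2 = 16.4031
The function is convex.

1


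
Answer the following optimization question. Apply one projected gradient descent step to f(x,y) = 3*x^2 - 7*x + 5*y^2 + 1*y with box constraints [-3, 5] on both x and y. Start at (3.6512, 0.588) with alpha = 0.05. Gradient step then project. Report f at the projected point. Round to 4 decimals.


Step 1: Compute gradient at (3.6512, 0.588).
grad_x = 2*3*3.6512 - 7 = 14.9072
grad_y = 2*5*0.588 + 1 = 6.88
Step 2: Gradient step.
x_raw = 3.6512 - 0.05*14.9072 = 2.9058
y_raw = 0.588 - 0.05*6.88 = 0.244
Step 3: Project onto [-3, 5].
x_proj = clip(2.9058) = 2.9058
y_proj = clip(0.244) = 0.244
Step 4: Evaluate f.
f(2.9058, 0.244) = 5.5325


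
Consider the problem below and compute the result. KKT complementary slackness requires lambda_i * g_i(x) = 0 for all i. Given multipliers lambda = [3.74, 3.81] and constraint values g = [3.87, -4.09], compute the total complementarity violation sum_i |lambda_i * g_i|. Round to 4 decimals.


KKT complementary slackness check:
lambda_1 * g_1 = 3.74 * 3.87 = 14.4738
lambda_2 * g_2 = 3.81 * -4.09 = -15.5829
Total violation = 14.4738 + 15.5829 = 30.0567


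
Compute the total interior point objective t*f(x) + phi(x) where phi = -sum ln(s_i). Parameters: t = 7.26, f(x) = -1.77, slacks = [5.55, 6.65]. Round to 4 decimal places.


Step 1: Compute log-barrier.
ln values: [1.7138, 1.8946]
phi = -(1.7138 + 1.8946) = -3.6084
Step 2: Compute augmented objective.
t*f(x) = 7.26*-1.77 = -12.8502
Total = -12.8502 - 3.6084 = -16.4586


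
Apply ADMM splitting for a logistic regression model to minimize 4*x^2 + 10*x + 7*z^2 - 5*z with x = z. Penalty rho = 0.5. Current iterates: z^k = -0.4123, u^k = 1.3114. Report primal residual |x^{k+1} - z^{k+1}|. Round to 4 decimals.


ADMM iteration with rho = 0.5, z^k = -0.4123, u^k = 1.3114
Step 1: x-update.
Minimize 4*x^2 + 10*x + (0.5/2)*(x + 0.4123 + 1.3114)^2
FOC: (2*4 + 0.5)*x = -10 + 0.5*(-0.4123 - 1.3114)
x^{k+1} = -1.2779
Step 2: z-update.
Minimize 7*z^2 - 5*z + (0.5/2)*(-1.2779 - z + 1.3114)^2
FOC: (2*7 + 0.5)*z = 5 + 0.5*(-1.2779 + 1.3114)
z^{k+1} = 0.346
Step 3: u-update.
u^{k+1} = 1.3114 - 1.2779 - 0.346 = -0.3124
Step 4: Primal residual = |-1.2779 - 0.346| = 1.6238


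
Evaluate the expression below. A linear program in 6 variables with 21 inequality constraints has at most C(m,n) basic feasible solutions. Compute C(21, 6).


Each vertex corresponds to some choice of n active constraints out of m, so the number of vertices is at most C(m, n) = m! / (n!(m-n)!).
m = 21, n = 6
Numerator: 21 * 20 * 19 * 18 * 17 * 16
Denominator: 6! = 720
C(21, 6) = 54264


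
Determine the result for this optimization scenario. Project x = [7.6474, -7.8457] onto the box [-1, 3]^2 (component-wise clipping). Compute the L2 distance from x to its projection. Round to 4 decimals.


Project each component onto [-1, 3].
clip(7.6474) = 3.0, clip(-7.8457) = -1.0
Projection = [3.0, -1.0]
Squared diffs: [21.5983, 46.8636]
Distance = sqrt(68.4619) = 8.2742


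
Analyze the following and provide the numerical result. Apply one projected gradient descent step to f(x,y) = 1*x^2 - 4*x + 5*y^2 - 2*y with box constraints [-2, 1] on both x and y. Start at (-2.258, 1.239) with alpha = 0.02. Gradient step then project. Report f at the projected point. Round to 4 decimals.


Step 1: Compute gradient at (-2.258, 1.239).
grad_x = 2*1*-2.258 - 4 = -8.516
grad_y = 2*5*1.239 - 2 = 10.39
Step 2: Gradient step.
x_raw = -2.258 - 0.02*-8.516 = -2.0877
y_raw = 1.239 - 0.02*10.39 = 1.0312
Step 3: Project onto [-2, 1].
x_proj = clip(-2.0877) = -2.0
y_proj = clip(1.0312) = 1.0
Step 4: Evaluate f.
f(-2.0, 1.0) = 15.0


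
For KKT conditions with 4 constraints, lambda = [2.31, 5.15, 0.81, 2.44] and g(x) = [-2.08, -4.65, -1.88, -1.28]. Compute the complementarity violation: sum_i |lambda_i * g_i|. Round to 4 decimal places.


KKT complementary slackness check:
lambda_1 * g_1 = 2.31 * -2.08 = -4.8048
lambda_2 * g_2 = 5.15 * -4.65 = -23.9475
lambda_3 * g_3 = 0.81 * -1.88 = -1.5228
lambda_4 * g_4 = 2.44 * -1.28 = -3.1232
Total violation = 4.8048 + 23.9475 + 1.5228 + 3.1232 = 33.3983


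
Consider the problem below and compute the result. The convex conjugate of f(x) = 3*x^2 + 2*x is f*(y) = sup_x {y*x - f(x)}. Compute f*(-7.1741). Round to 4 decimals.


f*(y) = sup_x {y*x - a*x^2 - b*x} = sup_x {(y-b)*x - a*x^2}
FOC: (y - b) - 2a*x = 0 => x* = (y - b)/(2a)
x* = (-7.1741 - 2)/(2*3) = -1.529
f*(-7.1741) = (y-b)^2/(4a) = (-7.1741 - 2)^2/(4*3)
= 84.1641/12 = 7.0137


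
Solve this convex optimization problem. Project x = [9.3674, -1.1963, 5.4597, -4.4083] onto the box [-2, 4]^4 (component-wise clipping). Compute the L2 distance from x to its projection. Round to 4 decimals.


Project each component onto [-2, 4].
clip(9.3674) = 4.0, clip(-1.1963) = -1.1963, clip(5.4597) = 4.0, clip(-4.4083) = -2.0
Projection = [4.0, -1.1963, 4.0, -2.0]
Squared diffs: [28.809, 0.0, 2.1307, 5.7999]
Distance = sqrt(36.7396) = 6.0613


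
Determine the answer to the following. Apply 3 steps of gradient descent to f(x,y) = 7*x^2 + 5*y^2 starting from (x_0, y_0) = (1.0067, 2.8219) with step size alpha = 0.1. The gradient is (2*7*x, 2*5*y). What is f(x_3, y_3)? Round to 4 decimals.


Gradient descent on f(x,y) = 7*x^2 + 5*y^2.
Starting point: (1.0067, 2.8219), alpha = 0.1
Step 1: grad_x = 2*7*1.0067 = 14.0938, grad_y = 2*5*2.8219 = 28.219
  x_1 = 1.0067 - 0.1*14.0938 = -0.4027
  y_1 = 2.8219 - 0.1*28.219 = 0.0
Step 2: grad_x = 2*7*-0.4027 = -5.6375, grad_y = 2*5*0.0 = 0.0
  x_2 = -0.4027 - 0.1*-5.6375 = 0.1611
  y_2 = 0.0 - 0.1*0.0 = 0.0
Step 3: grad_x = 2*7*0.1611 = 2.255, grad_y = 2*5*0.0 = 0.0
  x_3 = 0.1611 - 0.1*2.255 = -0.0644
  y_3 = 0.0 - 0.1*0.0 = 0.0
f(-0.0644, 0.0) = 7*(-0.0644)^2 + 5*0.0^2 = 0.0291


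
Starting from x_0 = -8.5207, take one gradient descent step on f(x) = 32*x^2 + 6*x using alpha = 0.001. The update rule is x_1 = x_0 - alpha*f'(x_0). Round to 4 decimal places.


We compute the gradient at x_0 and apply the update.
f'(x) = 64*x + 6
f'(-8.5207) = 64*-8.5207 + 6 = -539.3248
x_1 = -8.5207 - 0.001*-539.3248 = -7.9814


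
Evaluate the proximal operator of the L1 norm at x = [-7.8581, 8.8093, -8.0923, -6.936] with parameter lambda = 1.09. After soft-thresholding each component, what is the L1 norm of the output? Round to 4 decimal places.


Soft-thresholding with lambda = 1.09:
prox(-7.8581) = sign(-7.8581)*max(|-7.8581| - 1.09, 0) = -6.7681
prox(8.8093) = sign(8.8093)*max(|8.8093| - 1.09, 0) = 7.7193
prox(-8.0923) = sign(-8.0923)*max(|-8.0923| - 1.09, 0) = -7.0023
prox(-6.936) = sign(-6.936)*max(|-6.936| - 1.09, 0) = -5.846
prox(x) = [-6.7681, 7.7193, -7.0023, -5.846]
||prox(x)||_1 = 6.7681 + 7.7193 + 7.0023 + 5.846 = 27.3357


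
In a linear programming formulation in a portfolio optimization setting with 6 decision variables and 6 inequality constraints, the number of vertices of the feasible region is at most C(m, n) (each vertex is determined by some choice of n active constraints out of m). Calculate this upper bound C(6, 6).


Each vertex corresponds to some choice of n active constraints out of m, so the number of vertices is at most C(m, n) = m! / (n!(m-n)!).
m = 6, n = 6
Numerator: 6 * 5 * 4 * 3 * 2 * 1
Denominator: 6! = 720
C(6, 6) = 1


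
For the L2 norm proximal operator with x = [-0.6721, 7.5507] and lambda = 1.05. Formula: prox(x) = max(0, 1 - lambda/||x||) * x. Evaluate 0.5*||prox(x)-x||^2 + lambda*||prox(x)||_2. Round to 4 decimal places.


Step 1: Compute ||x||.
||x|| = 7.5806
Step 2: Compute scaling factor.
scale = max(0, 1 - 1.05/7.5806) = 0.8615
Step 3: prox(x) = [-0.579, 6.5048]
||prox(x)|| = 6.5306
Step 4: Proximal objective.
0.5*||prox-x||^2 = 0.5513
lambda*||prox|| = 6.8571
Total = 7.4083


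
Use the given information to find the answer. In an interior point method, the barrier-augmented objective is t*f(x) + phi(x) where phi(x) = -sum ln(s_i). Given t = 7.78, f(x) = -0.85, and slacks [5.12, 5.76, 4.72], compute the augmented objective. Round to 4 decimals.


Step 1: Compute log-barrier.
ln values: [1.6332, 1.7509, 1.5518]
phi = -(1.6332 + 1.7509 + 1.5518) = -4.9359
Step 2: Compute augmented objective.
t*f(x) = 7.78*-0.85 = -6.613
Total = -6.613 - 4.9359 = -11.5489


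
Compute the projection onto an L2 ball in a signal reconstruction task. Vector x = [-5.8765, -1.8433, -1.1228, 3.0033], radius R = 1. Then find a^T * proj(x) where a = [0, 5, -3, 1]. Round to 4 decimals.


Step 1: Compute ||x|| (intermediates to 6 decimals).
||x|| = sqrt((-5.8765)^2 + (-1.8433)^2 + (-1.1228)^2 + 3.0033^2) = 6.94345
Step 2: Project.
Since ||x|| > R, scale = R/||x|| = 1/6.94345 = 0.144021, proj(x) = scale * x
proj(x) = [-0.846339, -0.265474, -0.161707, 0.432538]
Step 3: Dot product.
a^T * proj(x) = 0*(-0.846339) + 5*(-0.265474) - 3*(-0.161707) + 1*0.432538 = -0.4097


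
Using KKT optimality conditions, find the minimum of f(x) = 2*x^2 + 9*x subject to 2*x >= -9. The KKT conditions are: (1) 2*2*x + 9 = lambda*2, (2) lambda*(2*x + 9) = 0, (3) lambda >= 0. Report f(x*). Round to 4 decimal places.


Step 1: Try lambda = 0 (constraint inactive).
Stationarity: 2*2*x + 9 = 0
x* = -9/(2*2) = -2.25
Check constraint: 2*-2.25 = -4.5 >= -9 -- satisfied.
Step 2: Compute optimal value.
f(x*) = 2*(-2.25)^2 + 9*(-2.25) = -10.125


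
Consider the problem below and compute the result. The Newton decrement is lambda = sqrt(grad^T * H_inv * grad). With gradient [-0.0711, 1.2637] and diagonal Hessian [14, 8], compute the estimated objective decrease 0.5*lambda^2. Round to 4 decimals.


Step 1: H is diagonal, so H^(-1) * g = [-0.0051, 0.158].
Step 2: g^T H^(-1) g = sum_i g_i^2 / H_ii
  = (-0.0711)^2/14 + (1.2637)^2/8
  = 0.0004 + 0.1996 = 0.2
Step 3: Objective decrease = 0.5 * g^T H^(-1) g = 0.1


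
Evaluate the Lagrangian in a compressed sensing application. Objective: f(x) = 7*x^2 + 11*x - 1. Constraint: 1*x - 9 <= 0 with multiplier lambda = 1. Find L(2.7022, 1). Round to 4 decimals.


Step 1: Evaluate f(x).
f(2.7022) = 7*2.7022^2 + 11*2.7022 - 1 = 79.8374
Step 2: Evaluate g(x).
g(2.7022) = 1*2.7022 - 9 = -6.2978
Step 3: Compute Lagrangian.
L = 79.8374 + 1*-6.2978 = 73.5396


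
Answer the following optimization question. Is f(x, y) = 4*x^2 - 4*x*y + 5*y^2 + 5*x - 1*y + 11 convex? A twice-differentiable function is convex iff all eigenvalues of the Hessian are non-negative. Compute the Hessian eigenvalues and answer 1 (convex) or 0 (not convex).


The Hessian of f(x,y) = 4*x^2 - 4*x*y + 5*y^2 + 5*x - 1*y + 11 is:
H = [[8, -4], [-4, 10]]
Trace = 8 + 10 = 18
Determinant = 8*10 - (-4)^2 = 64
Discriminant = (18)^2 - 4*64 = 68.0
Eigenvalues: lambda_1 = 4.8769, lambda_2 = 13.1231
The function is convex.

1


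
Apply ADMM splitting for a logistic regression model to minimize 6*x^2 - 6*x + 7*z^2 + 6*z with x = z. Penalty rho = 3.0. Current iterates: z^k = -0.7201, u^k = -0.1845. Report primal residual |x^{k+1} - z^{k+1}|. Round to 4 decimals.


ADMM iteration with rho = 3.0, z^k = -0.7201, u^k = -0.1845
Step 1: x-update.
Minimize 6*x^2 - 6*x + (3.0/2)*(x + 0.7201 - 0.1845)^2
FOC: (2*6 + 3.0)*x = 6 + 3.0*(-0.7201 + 0.1845)
x^{k+1} = 0.2929
Step 2: z-update.
Minimize 7*z^2 + 6*z + (3.0/2)*(0.2929 - z - 0.1845)^2
FOC: (2*7 + 3.0)*z = -6 + 3.0*(0.2929 - 0.1845)
z^{k+1} = -0.3338
Step 3: u-update.
u^{k+1} = -0.1845 + 0.2929 + 0.3338 = 0.4422
Step 4: Primal residual = |0.2929 + 0.3338| = 0.6267


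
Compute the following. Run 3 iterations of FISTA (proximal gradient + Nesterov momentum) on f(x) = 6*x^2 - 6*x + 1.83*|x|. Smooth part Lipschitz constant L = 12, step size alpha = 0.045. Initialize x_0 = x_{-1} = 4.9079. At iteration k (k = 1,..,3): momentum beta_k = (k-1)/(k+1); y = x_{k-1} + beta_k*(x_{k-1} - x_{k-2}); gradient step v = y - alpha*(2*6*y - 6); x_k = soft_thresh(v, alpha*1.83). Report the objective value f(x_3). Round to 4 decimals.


FISTA on f(x) = 6*x^2 - 6*x + 1.83*|x|
L = 12, alpha = 0.045
Iteration 1: beta = 0.0, y = 4.9079 + 0.0*(4.9079 - 4.9079) = 4.9079
  grad(y) = 52.8948, v = y - alpha*grad = 2.5276
  prox(v) = soft_thresh(2.5276, 0.0824) = 2.4453
Iteration 2: beta = 0.3333, y = 2.4453 + 0.3333*(2.4453 - 4.9079) = 1.6244
  grad(y) = 13.4929, v = y - alpha*grad = 1.0172
  prox(v) = soft_thresh(1.0172, 0.0824) = 0.9349
Iteration 3: beta = 0.5, y = 0.9349 + 0.5*(0.9349 - 2.4453) = 0.1797
  grad(y) = -3.8439, v = y - alpha*grad = 0.3527
  prox(v) = soft_thresh(0.3527, 0.0824) = 0.2703
f(x_3) = 6*0.2703^2 - 6*0.2703 + 1.83*|0.2703| = -0.6888


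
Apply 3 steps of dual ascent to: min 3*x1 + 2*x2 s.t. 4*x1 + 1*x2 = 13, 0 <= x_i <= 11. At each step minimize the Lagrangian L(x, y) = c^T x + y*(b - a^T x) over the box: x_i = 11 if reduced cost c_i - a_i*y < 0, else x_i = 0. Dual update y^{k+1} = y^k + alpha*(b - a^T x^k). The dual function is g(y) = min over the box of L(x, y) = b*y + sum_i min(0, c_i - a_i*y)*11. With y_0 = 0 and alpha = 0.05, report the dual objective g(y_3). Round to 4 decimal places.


Dual ascent for LP: min 3*x1 + 2*x2, 4*x1 + 1*x2 = 13, 0 <= x_i <= 11
Step 1: y^k = 0.0, reduced costs: (3.0, 2.0)
  x^k = (0.0, 0.0), subgradient = b - a^T x = 13.0
  y^{k+1} = 0.0 + 0.05*13.0 = 0.65
Step 2: y^k = 0.65, reduced costs: (0.4, 1.35)
  x^k = (0.0, 0.0), subgradient = b - a^T x = 13.0
  y^{k+1} = 0.65 + 0.05*13.0 = 1.3
Step 3: y^k = 1.3, reduced costs: (-2.2, 0.7)
  x^k = (11.0, 0.0), subgradient = b - a^T x = -31.0
  y^{k+1} = 1.3 + 0.05*-31.0 = -0.25
Dual objective at y_3 = -0.25: reduced costs (4.0, 2.25), box minimizer x = (0.0, 0.0)
g(y_3) = b*y + (c1 - a1*y)*x1 + (c2 - a2*y)*x2 = 13*(-0.25) + 4.0*0.0 + 2.25*0.0 = -3.25 + 0.0 + 0.0 = -3.25


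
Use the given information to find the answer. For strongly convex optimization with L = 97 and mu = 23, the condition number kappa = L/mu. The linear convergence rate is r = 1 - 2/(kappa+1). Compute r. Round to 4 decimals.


Step 1: Compute the condition number.
kappa = L/mu = 97/23 = 4.2174
Step 2: Compute the convergence rate.
r = 1 - 2/(kappa + 1) = 1 - 2*mu/(L + mu) = (L - mu)/(L + mu) = 74/120 = 0.6167


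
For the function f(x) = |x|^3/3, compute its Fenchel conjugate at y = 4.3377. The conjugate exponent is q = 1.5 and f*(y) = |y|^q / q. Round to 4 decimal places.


The conjugate exponent q satisfies 1/p + 1/q = 1.
p = 3, so q = 3/(3 - 1) = 1.5
|y|^q = 4.3377^1.5 = 9.0342
f*(4.3377) = 9.0342 / 1.5 = 6.0228


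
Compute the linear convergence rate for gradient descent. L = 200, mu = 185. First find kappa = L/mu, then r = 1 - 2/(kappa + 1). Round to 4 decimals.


Step 1: Compute the condition number.
kappa = L/mu = 200/185 = 1.0811
Step 2: Compute the convergence rate.
r = 1 - 2/(kappa + 1) = 1 - 2*mu/(L + mu) = (L - mu)/(L + mu) = 15/385 = 0.039


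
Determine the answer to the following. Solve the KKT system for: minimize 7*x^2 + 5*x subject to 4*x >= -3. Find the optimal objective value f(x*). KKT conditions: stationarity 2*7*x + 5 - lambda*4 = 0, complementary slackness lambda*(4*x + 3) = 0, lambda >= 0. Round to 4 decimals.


Step 1: Try lambda = 0 (constraint inactive).
Stationarity: 2*7*x + 5 = 0
x* = -5/(2*7) = -5/14 = -0.3571 (rounded; the exact value -5/14 is used below)
Check constraint: 4*-0.3571 = -1.4284 >= -3 -- satisfied.
Step 2: Compute optimal value.
f(x*) = 7*(-5/14)^2 + 5*(-5/14) = -0.8929


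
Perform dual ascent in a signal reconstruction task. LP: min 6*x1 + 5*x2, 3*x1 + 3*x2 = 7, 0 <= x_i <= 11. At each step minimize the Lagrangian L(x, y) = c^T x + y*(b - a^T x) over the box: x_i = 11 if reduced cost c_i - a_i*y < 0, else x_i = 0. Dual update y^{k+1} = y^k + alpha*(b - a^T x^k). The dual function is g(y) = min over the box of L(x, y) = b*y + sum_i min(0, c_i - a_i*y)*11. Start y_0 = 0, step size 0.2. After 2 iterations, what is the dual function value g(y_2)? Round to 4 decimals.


Dual ascent for LP: min 6*x1 + 5*x2, 3*x1 + 3*x2 = 7, 0 <= x_i <= 11
Step 1: y^k = 0.0, reduced costs: (6.0, 5.0)
  x^k = (0.0, 0.0), subgradient = b - a^T x = 7.0
  y^{k+1} = 0.0 + 0.2*7.0 = 1.4
Step 2: y^k = 1.4, reduced costs: (1.8, 0.8)
  x^k = (0.0, 0.0), subgradient = b - a^T x = 7.0
  y^{k+1} = 1.4 + 0.2*7.0 = 2.8
Dual objective at y_2 = 2.8: reduced costs (-2.4, -3.4), box minimizer x = (11.0, 11.0)
g(y_2) = b*y + (c1 - a1*y)*x1 + (c2 - a2*y)*x2 = 7*2.8 + (-2.4)*11.0 + (-3.4)*11.0 = 19.6 - 26.4 - 37.4 = -44.2


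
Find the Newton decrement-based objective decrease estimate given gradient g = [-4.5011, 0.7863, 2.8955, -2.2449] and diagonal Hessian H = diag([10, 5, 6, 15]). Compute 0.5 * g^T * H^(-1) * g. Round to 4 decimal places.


Step 1: H is diagonal, so H^(-1) * g = [-0.4501, 0.1573, 0.4826, -0.1497].
Step 2: g^T H^(-1) g = sum_i g_i^2 / H_ii
  = (-4.5011)^2/10 + (0.7863)^2/5 + (2.8955)^2/6 + (-2.2449)^2/15
  = 2.026 + 0.1237 + 1.3973 + 0.336 = 3.8829
Step 3: Objective decrease = 0.5 * g^T H^(-1) g = 1.9415


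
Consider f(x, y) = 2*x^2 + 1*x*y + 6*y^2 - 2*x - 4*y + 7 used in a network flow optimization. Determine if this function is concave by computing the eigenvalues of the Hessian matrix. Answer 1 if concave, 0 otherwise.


The Hessian of f(x,y) = 2*x^2 + 1*x*y + 6*y^2 - 2*x - 4*y + 7 is:
H = [[4, 1], [1, 12]]
Trace = 4 + 12 = 16
Determinant = 4*12 - (1)^2 = 47
Discriminant = (16)^2 - 4*47 = 68.0
Eigenvalues: lambda_1 = 3.8769, lambda_2 = 12.1231
The function is not concave.

0


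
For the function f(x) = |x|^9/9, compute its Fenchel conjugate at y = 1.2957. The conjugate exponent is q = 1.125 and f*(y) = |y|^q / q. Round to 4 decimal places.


The conjugate exponent q satisfies 1/p + 1/q = 1.
p = 9, so q = 9/(9 - 1) = 1.125
|y|^q = 1.2957^1.125 = 1.3383
f*(1.2957) = 1.3383 / 1.125 = 1.1896


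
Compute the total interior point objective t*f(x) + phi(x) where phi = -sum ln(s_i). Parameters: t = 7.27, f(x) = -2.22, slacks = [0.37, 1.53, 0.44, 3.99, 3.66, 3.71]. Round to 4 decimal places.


Step 1: Compute log-barrier.
ln values: [-0.9943, 0.4253, -0.821, 1.3838, 1.2975, 1.311]
phi = -(-0.9943 + 0.4253 - 0.821 + 1.3838 + 1.2975 + 1.311) = -2.6023
Step 2: Compute augmented objective.
t*f(x) = 7.27*-2.22 = -16.1394
Total = -16.1394 - 2.6023 = -18.7417


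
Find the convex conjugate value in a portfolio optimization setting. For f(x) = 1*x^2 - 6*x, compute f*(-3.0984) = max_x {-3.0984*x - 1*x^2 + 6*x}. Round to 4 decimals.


f*(y) = sup_x {y*x - a*x^2 - b*x} = sup_x {(y-b)*x - a*x^2}
FOC: (y - b) - 2a*x = 0 => x* = (y - b)/(2a)
x* = (-3.0984 + 6)/(2*1) = 1.4508
f*(-3.0984) = (y-b)^2/(4a) = (-3.0984 + 6)^2/(4*1)
= 8.4193/4 = 2.1048


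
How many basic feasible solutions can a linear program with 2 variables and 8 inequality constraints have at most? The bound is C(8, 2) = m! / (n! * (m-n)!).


Each vertex corresponds to some choice of n active constraints out of m, so the number of vertices is at most C(m, n) = m! / (n!(m-n)!).
m = 8, n = 2
Numerator: 8 * 7
Denominator: 2! = 2
C(8, 2) = 28


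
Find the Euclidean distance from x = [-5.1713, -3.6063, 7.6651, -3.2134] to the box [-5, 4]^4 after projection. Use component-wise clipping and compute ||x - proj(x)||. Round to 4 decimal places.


Project each component onto [-5, 4].
clip(-5.1713) = -5.0, clip(-3.6063) = -3.6063, clip(7.6651) = 4.0, clip(-3.2134) = -3.2134
Projection = [-5.0, -3.6063, 4.0, -3.2134]
Squared diffs: [0.0293, 0.0, 13.433, 0.0]
Distance = sqrt(13.4623) = 3.6691


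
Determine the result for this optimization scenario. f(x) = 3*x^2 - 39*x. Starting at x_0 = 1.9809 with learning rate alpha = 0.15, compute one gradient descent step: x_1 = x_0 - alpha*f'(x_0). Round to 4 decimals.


We compute the gradient at x_0 and apply the update.
f'(x) = 6*x - 39
f'(1.9809) = 6*1.9809 - 39 = -27.1146
x_1 = 1.9809 - 0.15*-27.1146 = 6.0481


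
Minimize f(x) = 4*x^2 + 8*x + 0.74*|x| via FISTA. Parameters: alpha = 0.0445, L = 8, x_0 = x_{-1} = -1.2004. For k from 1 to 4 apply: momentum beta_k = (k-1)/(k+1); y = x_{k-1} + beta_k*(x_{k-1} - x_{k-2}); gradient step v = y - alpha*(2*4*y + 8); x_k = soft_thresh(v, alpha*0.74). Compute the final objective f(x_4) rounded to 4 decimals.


FISTA on f(x) = 4*x^2 + 8*x + 0.74*|x|
L = 8, alpha = 0.0445
Iteration 1: beta = 0.0, y = -1.2004 + 0.0*(-1.2004 + 1.2004) = -1.2004
  grad(y) = -1.6032, v = y - alpha*grad = -1.1291
  prox(v) = soft_thresh(-1.1291, 0.0329) = -1.0961
Iteration 2: beta = 0.3333, y = -1.0961 + 0.3333*(-1.0961 + 1.2004) = -1.0614
  grad(y) = -0.491, v = y - alpha*grad = -1.0395
  prox(v) = soft_thresh(-1.0395, 0.0329) = -1.0066
Iteration 3: beta = 0.5, y = -1.0066 + 0.5*(-1.0066 + 1.0961) = -0.9618
  grad(y) = 0.3054, v = y - alpha*grad = -0.9754
  prox(v) = soft_thresh(-0.9754, 0.0329) = -0.9425
Iteration 4: beta = 0.6, y = -0.9425 + 0.6*(-0.9425 + 1.0066) = -0.904
  grad(y) = 0.7678, v = y - alpha*grad = -0.9382
  prox(v) = soft_thresh(-0.9382, 0.0329) = -0.9053
f(x_4) = 4*(-0.9053)^2 + 8*(-0.9053) + 0.74*|-0.9053| = -3.2942


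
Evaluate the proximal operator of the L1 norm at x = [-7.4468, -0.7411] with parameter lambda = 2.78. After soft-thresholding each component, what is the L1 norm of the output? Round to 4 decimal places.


Soft-thresholding with lambda = 2.78:
prox(-7.4468) = sign(-7.4468)*max(|-7.4468| - 2.78, 0) = -4.6668
prox(-0.7411) = sign(-0.7411)*max(|-0.7411| - 2.78, 0) = 0.0
prox(x) = [-4.6668, 0.0]
||prox(x)||_1 = 4.6668 + 0.0 = 4.6668


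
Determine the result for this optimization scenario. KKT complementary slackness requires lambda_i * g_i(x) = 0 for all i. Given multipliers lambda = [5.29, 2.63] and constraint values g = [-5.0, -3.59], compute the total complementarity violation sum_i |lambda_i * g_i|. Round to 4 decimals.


KKT complementary slackness check:
lambda_1 * g_1 = 5.29 * -5.0 = -26.45
lambda_2 * g_2 = 2.63 * -3.59 = -9.4417
Total violation = 26.45 + 9.4417 = 35.8917
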